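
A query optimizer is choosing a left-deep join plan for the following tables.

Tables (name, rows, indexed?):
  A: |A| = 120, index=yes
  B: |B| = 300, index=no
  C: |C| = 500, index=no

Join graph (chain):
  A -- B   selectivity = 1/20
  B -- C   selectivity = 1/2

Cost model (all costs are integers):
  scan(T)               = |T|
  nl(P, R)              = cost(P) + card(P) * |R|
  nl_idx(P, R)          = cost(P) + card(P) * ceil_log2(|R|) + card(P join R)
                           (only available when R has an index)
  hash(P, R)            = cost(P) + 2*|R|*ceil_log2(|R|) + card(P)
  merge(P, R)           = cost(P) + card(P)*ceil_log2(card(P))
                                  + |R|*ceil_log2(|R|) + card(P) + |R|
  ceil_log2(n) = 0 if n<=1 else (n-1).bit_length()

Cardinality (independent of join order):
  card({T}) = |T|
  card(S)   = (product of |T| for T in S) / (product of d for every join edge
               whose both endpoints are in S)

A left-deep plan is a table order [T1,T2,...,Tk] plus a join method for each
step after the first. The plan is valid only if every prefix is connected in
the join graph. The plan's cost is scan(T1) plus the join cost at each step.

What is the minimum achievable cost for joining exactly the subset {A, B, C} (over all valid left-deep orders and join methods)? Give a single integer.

Selinger DP over subsets of {A,B,C}:
  {A}: scan cost=120, card=120
  {B}: scan cost=300, card=300
  {C}: scan cost=500, card=500
  {AB}: card=1800; try (A,hash)→2280, (B,merge)→4080, (A,nl_idx)→4200, (A,merge)→4260, (B,hash)→5640, (B,nl)→36120 …(+1); best=2280 via (A,hash)
  {BC}: card=75000; try (B,hash)→6400, (C,merge)→8300, (B,merge)→8500, (C,hash)→9600, (C,nl)→150300, (B,nl)→150500; best=6400 via (B,hash)
  {ABC}: card=450000; try (C,hash)→13080, (C,merge)→28880, (A,hash)→83080, (C,nl)→902280, (A,nl_idx)→981400, (A,merge)→1357360 …(+1); best=13080 via (C,hash)

13080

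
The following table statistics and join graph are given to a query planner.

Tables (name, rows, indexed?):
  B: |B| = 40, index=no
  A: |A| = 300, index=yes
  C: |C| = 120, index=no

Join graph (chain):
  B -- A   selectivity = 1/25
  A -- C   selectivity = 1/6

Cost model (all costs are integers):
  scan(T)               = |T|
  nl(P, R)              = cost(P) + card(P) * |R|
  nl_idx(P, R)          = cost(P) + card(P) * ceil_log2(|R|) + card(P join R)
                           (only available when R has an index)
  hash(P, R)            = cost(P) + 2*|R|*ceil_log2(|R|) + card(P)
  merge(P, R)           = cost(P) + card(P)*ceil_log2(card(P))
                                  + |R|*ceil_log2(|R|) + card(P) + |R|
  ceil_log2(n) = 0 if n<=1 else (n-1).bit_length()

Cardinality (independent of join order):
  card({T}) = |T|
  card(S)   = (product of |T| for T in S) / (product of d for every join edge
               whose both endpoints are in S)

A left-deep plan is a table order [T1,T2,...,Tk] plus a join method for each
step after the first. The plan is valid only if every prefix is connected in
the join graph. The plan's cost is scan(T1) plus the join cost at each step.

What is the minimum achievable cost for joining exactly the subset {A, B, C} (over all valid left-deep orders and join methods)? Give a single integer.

Selinger DP over subsets of {A,B,C}:
  {B}: scan cost=40, card=40
  {A}: scan cost=300, card=300
  {C}: scan cost=120, card=120
  {AB}: card=480; try (A,nl_idx)→880, (B,hash)→1080, (A,merge)→3320, (B,merge)→3580, (A,hash)→5480, (A,nl)→12040 …(+1); best=880 via (A,nl_idx)
  {AC}: card=6000; try (C,hash)→2280, (A,merge)→4080, (C,merge)→4260, (A,hash)→5640, (A,nl_idx)→7200, (A,nl)→36120 …(+1); best=2280 via (C,hash)
  {ABC}: card=9600; try (C,hash)→3040, (C,merge)→6640, (B,hash)→8760, (C,nl)→58480, (B,merge)→86560, (B,nl)→242280; best=3040 via (C,hash)

3040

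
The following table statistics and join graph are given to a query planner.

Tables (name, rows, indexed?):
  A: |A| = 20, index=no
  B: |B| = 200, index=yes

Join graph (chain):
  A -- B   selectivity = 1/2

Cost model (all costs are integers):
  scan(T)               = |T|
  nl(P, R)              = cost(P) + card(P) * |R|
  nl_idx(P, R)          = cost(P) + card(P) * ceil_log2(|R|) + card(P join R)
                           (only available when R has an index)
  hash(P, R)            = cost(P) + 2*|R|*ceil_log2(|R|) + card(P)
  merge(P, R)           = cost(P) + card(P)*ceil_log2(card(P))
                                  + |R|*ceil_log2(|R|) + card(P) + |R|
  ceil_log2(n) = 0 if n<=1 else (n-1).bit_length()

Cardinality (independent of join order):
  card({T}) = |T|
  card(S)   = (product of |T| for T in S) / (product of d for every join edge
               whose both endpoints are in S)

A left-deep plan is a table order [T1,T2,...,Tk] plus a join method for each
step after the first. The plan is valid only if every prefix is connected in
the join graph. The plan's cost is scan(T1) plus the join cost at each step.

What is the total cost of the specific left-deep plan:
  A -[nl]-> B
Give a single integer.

4020

step 1: scan A: cost=20, card=20
step 2: join B via nl
    card(P join B) = 20*200/(2) = 2000
    cost = 20 + 20*200 = 4020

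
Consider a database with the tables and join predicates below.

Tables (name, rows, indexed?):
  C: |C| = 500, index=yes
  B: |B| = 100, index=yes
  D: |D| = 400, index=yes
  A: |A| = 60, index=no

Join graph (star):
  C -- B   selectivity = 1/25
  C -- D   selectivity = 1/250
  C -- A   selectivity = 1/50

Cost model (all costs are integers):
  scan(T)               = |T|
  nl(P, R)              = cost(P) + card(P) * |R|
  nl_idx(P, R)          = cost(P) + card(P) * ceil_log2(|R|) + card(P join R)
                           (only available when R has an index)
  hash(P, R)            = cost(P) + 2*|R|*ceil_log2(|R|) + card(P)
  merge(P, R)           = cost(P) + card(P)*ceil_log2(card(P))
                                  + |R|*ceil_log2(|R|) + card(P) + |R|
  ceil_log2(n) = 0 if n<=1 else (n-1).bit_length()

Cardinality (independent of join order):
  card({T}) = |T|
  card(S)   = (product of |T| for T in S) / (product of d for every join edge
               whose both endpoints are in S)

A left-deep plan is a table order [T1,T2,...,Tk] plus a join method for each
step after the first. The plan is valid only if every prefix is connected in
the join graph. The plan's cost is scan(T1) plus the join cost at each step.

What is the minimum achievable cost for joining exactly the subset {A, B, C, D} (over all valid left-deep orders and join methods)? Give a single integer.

8680

Selinger DP over subsets of {A,B,C,D}:
  {C}: scan cost=500, card=500
  {B}: scan cost=100, card=100
  {D}: scan cost=400, card=400
  {A}: scan cost=60, card=60
  {BC}: card=2000; try (B,hash)→2400, (C,nl_idx)→3000, (C,merge)→5900, (B,nl_idx)→6000, (B,merge)→6300, (C,hash)→9200 …(+2); best=2400 via (B,hash)
  {CD}: card=800; try (C,nl_idx)→4800, (D,nl_idx)→5800, (D,hash)→8200, (C,merge)→9400, (D,merge)→9500, (C,hash)→9800 …(+2); best=4800 via (C,nl_idx)
  {AC}: card=600; try (C,nl_idx)→1200, (A,hash)→1720, (C,merge)→5480, (A,merge)→5920, (C,hash)→9120, (C,nl)→30060 …(+1); best=1200 via (C,nl_idx)
  {BCD}: card=3200; try (B,hash)→7000, (D,hash)→11600, (B,nl_idx)→13600, (B,merge)→14400, (D,nl_idx)→23600, (D,merge)→30400 …(+2); best=7000 via (B,hash)
  {ABC}: card=2400; try (B,hash)→3200, (A,hash)→5120, (B,nl_idx)→7800, (B,merge)→8600, (A,merge)→26820, (B,nl)→61200 …(+1); best=3200 via (B,hash)
  {ACD}: card=960; try (A,hash)→6320, (D,nl_idx)→7560, (D,hash)→9000, (D,merge)→11800, (A,merge)→14020, (A,nl)→52800 …(+1); best=6320 via (A,hash)
  {ABCD}: card=3840; try (B,hash)→8680, (A,hash)→10920, (D,hash)→12800, (B,nl_idx)→16880, (B,merge)→17680, (D,nl_idx)→28640 …(+5); best=8680 via (B,hash)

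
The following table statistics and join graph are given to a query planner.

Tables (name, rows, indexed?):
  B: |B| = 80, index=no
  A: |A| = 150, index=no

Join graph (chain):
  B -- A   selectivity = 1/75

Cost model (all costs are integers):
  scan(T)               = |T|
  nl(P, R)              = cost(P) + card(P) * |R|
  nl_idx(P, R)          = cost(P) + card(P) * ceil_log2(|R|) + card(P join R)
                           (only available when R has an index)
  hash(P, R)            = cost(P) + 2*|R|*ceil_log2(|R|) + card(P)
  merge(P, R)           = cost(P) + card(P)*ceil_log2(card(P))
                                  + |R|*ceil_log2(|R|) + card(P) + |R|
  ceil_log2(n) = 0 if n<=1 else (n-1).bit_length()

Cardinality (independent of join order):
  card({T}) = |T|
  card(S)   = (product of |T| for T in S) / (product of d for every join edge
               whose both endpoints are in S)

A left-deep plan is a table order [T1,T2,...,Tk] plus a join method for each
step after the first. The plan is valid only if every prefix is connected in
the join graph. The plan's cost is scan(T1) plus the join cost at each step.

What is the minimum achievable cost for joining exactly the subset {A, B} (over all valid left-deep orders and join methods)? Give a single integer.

Selinger DP over subsets of {A,B}:
  {B}: scan cost=80, card=80
  {A}: scan cost=150, card=150
  {AB}: card=160; try (B,hash)→1420, (A,merge)→2070, (B,merge)→2140, (A,hash)→2560, (A,nl)→12080, (B,nl)→12150; best=1420 via (B,hash)

1420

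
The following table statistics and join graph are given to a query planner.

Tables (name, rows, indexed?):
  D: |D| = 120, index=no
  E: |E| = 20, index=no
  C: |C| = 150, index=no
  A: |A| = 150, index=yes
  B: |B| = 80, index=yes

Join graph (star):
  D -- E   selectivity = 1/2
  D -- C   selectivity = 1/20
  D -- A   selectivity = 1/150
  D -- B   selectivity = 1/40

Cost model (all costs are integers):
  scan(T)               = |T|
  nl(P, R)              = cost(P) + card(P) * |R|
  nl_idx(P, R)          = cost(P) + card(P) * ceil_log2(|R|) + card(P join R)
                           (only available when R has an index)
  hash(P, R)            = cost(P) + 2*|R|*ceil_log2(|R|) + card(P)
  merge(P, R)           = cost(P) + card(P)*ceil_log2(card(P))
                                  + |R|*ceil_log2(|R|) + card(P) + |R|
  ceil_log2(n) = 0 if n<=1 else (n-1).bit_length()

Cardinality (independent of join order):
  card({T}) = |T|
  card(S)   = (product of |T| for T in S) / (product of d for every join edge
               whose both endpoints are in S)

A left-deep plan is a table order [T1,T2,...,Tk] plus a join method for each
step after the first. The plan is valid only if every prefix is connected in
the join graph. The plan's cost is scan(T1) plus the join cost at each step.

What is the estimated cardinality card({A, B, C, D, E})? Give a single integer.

Tables in S: A(150), B(80), C(150), D(120), E(20)
Edges inside S: D-E(d=2), D-C(d=20), D-A(d=150), D-B(d=40)
numerator = 150 * 80 * 150 * 120 * 20 = 4320000000
denominator = 2 * 20 * 150 * 40 = 240000
card(S) = 4320000000 / 240000 = 18000

18000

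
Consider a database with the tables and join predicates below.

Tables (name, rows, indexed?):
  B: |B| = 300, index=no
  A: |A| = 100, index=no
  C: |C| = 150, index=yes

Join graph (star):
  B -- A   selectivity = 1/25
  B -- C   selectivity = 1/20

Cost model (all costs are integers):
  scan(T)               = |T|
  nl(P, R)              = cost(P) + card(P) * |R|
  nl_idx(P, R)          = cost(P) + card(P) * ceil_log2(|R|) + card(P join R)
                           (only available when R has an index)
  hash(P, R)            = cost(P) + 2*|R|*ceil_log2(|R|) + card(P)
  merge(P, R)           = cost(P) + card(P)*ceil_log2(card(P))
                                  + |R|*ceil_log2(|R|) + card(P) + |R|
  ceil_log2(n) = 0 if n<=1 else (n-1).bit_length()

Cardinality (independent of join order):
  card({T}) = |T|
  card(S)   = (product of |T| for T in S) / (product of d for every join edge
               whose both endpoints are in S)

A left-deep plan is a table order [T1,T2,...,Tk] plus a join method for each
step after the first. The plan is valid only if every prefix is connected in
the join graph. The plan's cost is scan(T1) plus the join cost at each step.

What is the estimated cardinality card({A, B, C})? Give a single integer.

Tables in S: A(100), B(300), C(150)
Edges inside S: B-A(d=25), B-C(d=20)
numerator = 100 * 300 * 150 = 4500000
denominator = 25 * 20 = 500
card(S) = 4500000 / 500 = 9000

9000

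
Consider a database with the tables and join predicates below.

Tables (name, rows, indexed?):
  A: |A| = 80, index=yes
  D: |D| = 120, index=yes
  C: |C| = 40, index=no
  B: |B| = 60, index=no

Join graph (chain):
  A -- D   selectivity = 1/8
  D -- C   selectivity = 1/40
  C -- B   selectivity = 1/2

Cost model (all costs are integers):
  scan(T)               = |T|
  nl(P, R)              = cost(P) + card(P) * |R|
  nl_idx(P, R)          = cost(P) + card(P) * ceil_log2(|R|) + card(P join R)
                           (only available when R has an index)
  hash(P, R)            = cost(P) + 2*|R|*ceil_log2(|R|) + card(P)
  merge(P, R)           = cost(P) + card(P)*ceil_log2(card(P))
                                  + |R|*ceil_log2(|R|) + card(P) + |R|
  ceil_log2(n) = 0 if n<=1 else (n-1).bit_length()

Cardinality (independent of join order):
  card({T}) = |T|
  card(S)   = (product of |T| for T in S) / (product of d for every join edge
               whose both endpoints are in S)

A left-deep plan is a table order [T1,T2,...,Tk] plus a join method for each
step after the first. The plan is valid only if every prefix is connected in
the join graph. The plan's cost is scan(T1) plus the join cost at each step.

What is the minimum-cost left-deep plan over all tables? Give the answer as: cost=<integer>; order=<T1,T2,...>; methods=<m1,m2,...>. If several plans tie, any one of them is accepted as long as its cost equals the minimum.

cost=3600; order=C,D,A,B; methods=nl_idx,hash,hash

Selinger DP (subsets sized 1..n):
  {A}: scan cost=80, card=80
  {D}: scan cost=120, card=120
  {C}: scan cost=40, card=40
  {B}: scan cost=60, card=60
  {AD}: card=1200; try (A,hash)→1360, (D,merge)→1680, (A,merge)→1720, (D,hash)→1840, (D,nl_idx)→1840, (A,nl_idx)→2160 …(+2); best=1360 via (A,hash)
  {CD}: card=120; try (D,nl_idx)→440, (C,hash)→720, (D,merge)→1280, (C,merge)→1360, (D,hash)→1760, (D,nl)→4840 …(+1); best=440 via (D,nl_idx)
  {BC}: card=1200; try (C,hash)→600, (B,merge)→740, (C,merge)→760, (B,hash)→800, (B,nl)→2440, (C,nl)→2460; best=600 via (C,hash)
  {ACD}: card=1200; try (A,hash)→1680, (A,merge)→2040, (A,nl_idx)→2480, (C,hash)→3040, (A,nl)→10040, (C,merge)→16040 …(+1); best=1680 via (A,hash)
  {BCD}: card=3600; try (B,hash)→1280, (B,merge)→1820, (D,hash)→3480, (B,nl)→7640, (D,nl_idx)→12600, (D,merge)→15960 …(+1); best=1280 via (B,hash)
  {ABCD}: card=36000; try (B,hash)→3600, (A,hash)→6000, (B,merge)→16500, (A,merge)→48720, (A,nl_idx)→62480, (B,nl)→73680 …(+1); best=3600 via (B,hash)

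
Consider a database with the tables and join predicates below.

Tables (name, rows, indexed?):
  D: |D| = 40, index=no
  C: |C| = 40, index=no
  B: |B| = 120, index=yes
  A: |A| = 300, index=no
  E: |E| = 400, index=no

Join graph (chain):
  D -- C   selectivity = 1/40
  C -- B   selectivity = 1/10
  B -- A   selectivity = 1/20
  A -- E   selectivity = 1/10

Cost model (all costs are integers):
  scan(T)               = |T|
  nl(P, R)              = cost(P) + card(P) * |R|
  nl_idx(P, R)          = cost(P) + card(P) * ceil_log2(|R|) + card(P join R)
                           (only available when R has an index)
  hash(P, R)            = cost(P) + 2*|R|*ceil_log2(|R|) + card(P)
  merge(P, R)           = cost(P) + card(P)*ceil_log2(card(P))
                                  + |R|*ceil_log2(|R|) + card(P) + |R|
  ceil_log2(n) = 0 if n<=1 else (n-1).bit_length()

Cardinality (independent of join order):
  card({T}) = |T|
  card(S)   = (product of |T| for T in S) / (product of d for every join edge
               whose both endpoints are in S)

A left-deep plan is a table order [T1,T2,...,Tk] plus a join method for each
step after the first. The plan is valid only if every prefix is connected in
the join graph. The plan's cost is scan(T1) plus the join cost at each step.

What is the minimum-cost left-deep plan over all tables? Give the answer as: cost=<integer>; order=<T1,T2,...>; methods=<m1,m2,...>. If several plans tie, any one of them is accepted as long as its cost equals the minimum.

cost=21600; order=C,D,B,A,E; methods=hash,nl_idx,hash,hash

Selinger DP (subsets sized 1..n):
  {D}: scan cost=40, card=40
  {C}: scan cost=40, card=40
  {B}: scan cost=120, card=120
  {A}: scan cost=300, card=300
  {E}: scan cost=400, card=400
  {CD}: card=40; try (D,hash)→560, (C,hash)→560, (D,merge)→600, (C,merge)→600, (D,nl)→1640, (C,nl)→1640; best=560 via (D,hash)
  {BC}: card=480; try (C,hash)→720, (B,nl_idx)→800, (B,merge)→1280, (C,merge)→1360, (B,hash)→1760, (B,nl)→4840 …(+1); best=720 via (C,hash)
  {AB}: card=1800; try (B,hash)→2280, (A,merge)→4080, (B,nl_idx)→4200, (B,merge)→4260, (A,hash)→5640, (A,nl)→36120 …(+1); best=2280 via (B,hash)
  {AE}: card=12000; try (A,hash)→6200, (E,merge)→7300, (A,merge)→7400, (E,hash)→7800, (E,nl)→120300, (A,nl)→120400; best=6200 via (A,hash)
  {BCD}: card=480; try (B,nl_idx)→1320, (D,hash)→1680, (B,merge)→1800, (B,hash)→2280, (B,nl)→5360, (D,merge)→5800 …(+1); best=1320 via (B,nl_idx)
  {ABC}: card=7200; try (C,hash)→4560, (A,hash)→6600, (A,merge)→8520, (C,merge)→24160, (C,nl)→74280, (A,nl)→144720; best=4560 via (C,hash)
  {ABE}: card=72000; try (E,hash)→11280, (B,hash)→19880, (E,merge)→27880, (B,nl_idx)→162200, (B,merge)→187160, (E,nl)→722280 …(+1); best=11280 via (E,hash)
  {ABCD}: card=7200; try (A,hash)→7200, (A,merge)→9120, (D,hash)→12240, (D,merge)→105640, (A,nl)→145320, (D,nl)→292560; best=7200 via (A,hash)
  {ABCE}: card=288000; try (E,hash)→18960, (C,hash)→83760, (E,merge)→109360, (C,merge)→1307560, (E,nl)→2884560, (C,nl)→2891280; best=18960 via (E,hash)
  {ABCDE}: card=288000; try (E,hash)→21600, (E,merge)→112000, (D,hash)→307440, (E,nl)→2887200, (D,merge)→5779240, (D,nl)→11538960; best=21600 via (E,hash)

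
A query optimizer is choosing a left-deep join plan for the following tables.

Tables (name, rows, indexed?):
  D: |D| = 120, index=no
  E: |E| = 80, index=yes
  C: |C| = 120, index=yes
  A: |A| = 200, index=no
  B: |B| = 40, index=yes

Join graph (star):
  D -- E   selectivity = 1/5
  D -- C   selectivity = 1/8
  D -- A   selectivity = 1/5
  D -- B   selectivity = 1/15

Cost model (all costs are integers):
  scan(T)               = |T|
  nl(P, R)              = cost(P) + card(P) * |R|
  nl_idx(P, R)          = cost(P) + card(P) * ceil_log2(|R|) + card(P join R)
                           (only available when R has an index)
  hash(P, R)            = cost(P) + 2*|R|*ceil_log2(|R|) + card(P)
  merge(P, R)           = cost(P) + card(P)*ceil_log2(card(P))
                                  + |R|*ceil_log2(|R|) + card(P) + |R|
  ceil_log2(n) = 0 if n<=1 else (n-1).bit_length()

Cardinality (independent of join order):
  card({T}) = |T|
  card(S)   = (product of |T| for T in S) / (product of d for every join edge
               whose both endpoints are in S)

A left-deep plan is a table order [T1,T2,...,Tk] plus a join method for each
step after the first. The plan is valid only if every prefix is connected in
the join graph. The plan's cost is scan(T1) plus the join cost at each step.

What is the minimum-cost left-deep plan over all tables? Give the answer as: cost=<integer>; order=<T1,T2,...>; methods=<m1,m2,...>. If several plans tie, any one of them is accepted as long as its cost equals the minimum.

Selinger DP (subsets sized 1..n):
  {D}: scan cost=120, card=120
  {E}: scan cost=80, card=80
  {C}: scan cost=120, card=120
  {A}: scan cost=200, card=200
  {B}: scan cost=40, card=40
  {DE}: card=1920; try (E,hash)→1360, (D,merge)→1680, (E,merge)→1720, (D,hash)→1840, (E,nl_idx)→2880, (D,nl)→9680 …(+1); best=1360 via (E,hash)
  {CD}: card=1800; try (D,hash)→1920, (C,hash)→1920, (D,merge)→2040, (C,merge)→2040, (C,nl_idx)→2760, (D,nl)→14520 …(+1); best=1920 via (D,hash)
  {AD}: card=4800; try (D,hash)→2080, (A,merge)→2880, (D,merge)→2960, (A,hash)→3440, (A,nl)→24120, (D,nl)→24200; best=2080 via (D,hash)
  {BD}: card=320; try (B,hash)→720, (B,nl_idx)→1160, (D,merge)→1280, (B,merge)→1360, (D,hash)→1760, (D,nl)→4840 …(+1); best=720 via (B,hash)
  {CDE}: card=28800; try (E,hash)→4840, (C,hash)→4960, (E,merge)→24160, (C,merge)→25360, (E,nl_idx)→43320, (C,nl_idx)→43600 …(+2); best=4840 via (E,hash)
  {ADE}: card=76800; try (A,hash)→6480, (E,hash)→8000, (A,merge)→26200, (E,merge)→69920, (E,nl_idx)→112480, (A,nl)→385360 …(+1); best=6480 via (A,hash)
  {BDE}: card=5120; try (E,hash)→2160, (B,hash)→3760, (E,merge)→4560, (E,nl_idx)→8080, (B,nl_idx)→18000, (B,merge)→24680 …(+2); best=2160 via (E,hash)
  {ACD}: card=72000; try (A,hash)→6920, (C,hash)→8560, (A,merge)→25320, (C,merge)→70240, (C,nl_idx)→107680, (A,nl)→361920 …(+1); best=6920 via (A,hash)
  {BCD}: card=4800; try (C,hash)→2720, (B,hash)→4200, (C,merge)→4880, (C,nl_idx)→7760, (B,nl_idx)→17520, (B,merge)→23800 …(+2); best=2720 via (C,hash)
  {ABD}: card=12800; try (A,hash)→4240, (A,merge)→5720, (B,hash)→7360, (B,nl_idx)→43680, (A,nl)→64720, (B,merge)→69560 …(+1); best=4240 via (A,hash)
  {ACDE}: card=1152000; try (A,hash)→36840, (E,hash)→80040, (C,hash)→84960, (A,merge)→467440, (E,merge)→1303560, (C,merge)→1389840 …(+5); best=36840 via (A,hash)
  {BCDE}: card=76800; try (E,hash)→8640, (C,hash)→8960, (B,hash)→34120, (E,merge)→70560, (C,merge)→74800, (E,nl_idx)→113120 …(+6); best=8640 via (E,hash)
  {ABDE}: card=204800; try (A,hash)→10480, (E,hash)→18160, (A,merge)→75640, (B,hash)→83760, (E,merge)→196880, (E,nl_idx)→298640 …(+5); best=10480 via (A,hash)
  {ABCD}: card=192000; try (A,hash)→10720, (C,hash)→18720, (A,merge)→71720, (B,hash)→79400, (C,merge)→197200, (C,nl_idx)→285840 …(+5); best=10720 via (A,hash)
  {ABCDE}: card=3072000; try (A,hash)→88640, (E,hash)→203840, (C,hash)→216960, (B,hash)→1189320, (A,merge)→1392840, (E,merge)→3659360 …(+9); best=88640 via (A,hash)

cost=88640; order=D,B,C,E,A; methods=hash,hash,hash,hash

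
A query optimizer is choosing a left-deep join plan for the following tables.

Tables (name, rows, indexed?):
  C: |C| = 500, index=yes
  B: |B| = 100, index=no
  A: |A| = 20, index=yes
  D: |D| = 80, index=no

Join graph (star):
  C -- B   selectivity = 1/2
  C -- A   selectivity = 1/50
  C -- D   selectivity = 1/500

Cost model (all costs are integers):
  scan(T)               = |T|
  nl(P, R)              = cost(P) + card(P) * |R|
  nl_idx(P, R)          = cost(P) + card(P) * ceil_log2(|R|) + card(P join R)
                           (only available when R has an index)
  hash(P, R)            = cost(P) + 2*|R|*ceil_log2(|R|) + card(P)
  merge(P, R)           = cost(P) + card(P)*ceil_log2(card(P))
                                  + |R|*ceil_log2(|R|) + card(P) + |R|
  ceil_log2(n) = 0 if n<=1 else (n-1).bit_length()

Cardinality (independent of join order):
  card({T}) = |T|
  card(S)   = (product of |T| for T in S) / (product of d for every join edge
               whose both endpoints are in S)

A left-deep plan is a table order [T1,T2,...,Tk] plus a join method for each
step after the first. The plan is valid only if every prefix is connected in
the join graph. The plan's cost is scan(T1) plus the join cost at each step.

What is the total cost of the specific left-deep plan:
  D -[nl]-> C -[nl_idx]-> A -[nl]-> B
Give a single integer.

43712

step 1: scan D: cost=80, card=80
step 2: join C via nl
    card(P join C) = 80*500/(500) = 80
    cost = 80 + 80*500 = 40080
step 3: join A via nl_idx
    card(P join A) = 80*20/(50) = 32
    cost = 40080 + 80*5 + 32 = 40512
step 4: join B via nl
    card(P join B) = 32*100/(2) = 1600
    cost = 40512 + 32*100 = 43712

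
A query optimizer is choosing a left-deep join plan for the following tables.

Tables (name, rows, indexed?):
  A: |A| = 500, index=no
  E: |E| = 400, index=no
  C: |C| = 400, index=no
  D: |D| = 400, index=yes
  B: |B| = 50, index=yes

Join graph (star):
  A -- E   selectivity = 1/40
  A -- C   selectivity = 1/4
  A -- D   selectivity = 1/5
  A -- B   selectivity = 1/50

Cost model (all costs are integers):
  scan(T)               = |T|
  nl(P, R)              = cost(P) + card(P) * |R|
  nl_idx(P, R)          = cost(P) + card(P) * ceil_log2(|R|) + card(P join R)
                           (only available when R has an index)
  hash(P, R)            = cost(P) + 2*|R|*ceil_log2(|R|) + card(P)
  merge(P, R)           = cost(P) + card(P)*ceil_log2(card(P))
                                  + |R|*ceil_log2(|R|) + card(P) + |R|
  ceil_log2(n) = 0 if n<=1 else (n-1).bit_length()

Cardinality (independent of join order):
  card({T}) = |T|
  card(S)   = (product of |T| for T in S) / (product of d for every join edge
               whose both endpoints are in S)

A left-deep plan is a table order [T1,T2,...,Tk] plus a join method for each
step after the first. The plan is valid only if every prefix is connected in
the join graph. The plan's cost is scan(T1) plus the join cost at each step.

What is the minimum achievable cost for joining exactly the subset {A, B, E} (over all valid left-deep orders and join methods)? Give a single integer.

Selinger DP over subsets of {A,B,E}:
  {A}: scan cost=500, card=500
  {E}: scan cost=400, card=400
  {B}: scan cost=50, card=50
  {AE}: card=5000; try (E,hash)→8200, (A,merge)→9400, (E,merge)→9500, (A,hash)→9800, (A,nl)→200400, (E,nl)→200500; best=8200 via (E,hash)
  {AB}: card=500; try (B,hash)→1600, (B,nl_idx)→4000, (A,merge)→5400, (B,merge)→5850, (A,hash)→9100, (A,nl)→25050 …(+1); best=1600 via (B,hash)
  {ABE}: card=5000; try (E,hash)→9300, (E,merge)→10600, (B,hash)→13800, (B,nl_idx)→43200, (B,merge)→78550, (E,nl)→201600 …(+1); best=9300 via (E,hash)

9300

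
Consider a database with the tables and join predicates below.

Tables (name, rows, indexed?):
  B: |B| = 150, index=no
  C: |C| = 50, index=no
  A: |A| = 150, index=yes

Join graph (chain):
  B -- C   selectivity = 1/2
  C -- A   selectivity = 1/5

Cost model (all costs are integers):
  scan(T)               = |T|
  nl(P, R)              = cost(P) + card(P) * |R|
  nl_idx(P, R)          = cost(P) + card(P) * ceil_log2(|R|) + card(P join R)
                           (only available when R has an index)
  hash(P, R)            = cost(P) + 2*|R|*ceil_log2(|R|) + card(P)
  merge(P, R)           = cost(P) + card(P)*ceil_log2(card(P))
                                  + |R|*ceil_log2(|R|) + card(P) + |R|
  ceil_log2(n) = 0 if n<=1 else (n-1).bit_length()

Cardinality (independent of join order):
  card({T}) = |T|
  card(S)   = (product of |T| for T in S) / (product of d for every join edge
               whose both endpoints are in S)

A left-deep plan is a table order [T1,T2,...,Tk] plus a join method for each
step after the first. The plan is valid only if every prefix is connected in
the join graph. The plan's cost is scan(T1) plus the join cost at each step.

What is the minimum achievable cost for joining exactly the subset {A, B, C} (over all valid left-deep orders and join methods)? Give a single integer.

Selinger DP over subsets of {A,B,C}:
  {B}: scan cost=150, card=150
  {C}: scan cost=50, card=50
  {A}: scan cost=150, card=150
  {BC}: card=3750; try (C,hash)→900, (B,merge)→1750, (C,merge)→1850, (B,hash)→2500, (B,nl)→7550, (C,nl)→7650; best=900 via (C,hash)
  {AC}: card=1500; try (C,hash)→900, (A,merge)→1750, (C,merge)→1850, (A,nl_idx)→1950, (A,hash)→2500, (A,nl)→7550 …(+1); best=900 via (C,hash)
  {ABC}: card=112500; try (B,hash)→4800, (A,hash)→7050, (B,merge)→20250, (A,merge)→51000, (A,nl_idx)→143400, (B,nl)→225900 …(+1); best=4800 via (B,hash)

4800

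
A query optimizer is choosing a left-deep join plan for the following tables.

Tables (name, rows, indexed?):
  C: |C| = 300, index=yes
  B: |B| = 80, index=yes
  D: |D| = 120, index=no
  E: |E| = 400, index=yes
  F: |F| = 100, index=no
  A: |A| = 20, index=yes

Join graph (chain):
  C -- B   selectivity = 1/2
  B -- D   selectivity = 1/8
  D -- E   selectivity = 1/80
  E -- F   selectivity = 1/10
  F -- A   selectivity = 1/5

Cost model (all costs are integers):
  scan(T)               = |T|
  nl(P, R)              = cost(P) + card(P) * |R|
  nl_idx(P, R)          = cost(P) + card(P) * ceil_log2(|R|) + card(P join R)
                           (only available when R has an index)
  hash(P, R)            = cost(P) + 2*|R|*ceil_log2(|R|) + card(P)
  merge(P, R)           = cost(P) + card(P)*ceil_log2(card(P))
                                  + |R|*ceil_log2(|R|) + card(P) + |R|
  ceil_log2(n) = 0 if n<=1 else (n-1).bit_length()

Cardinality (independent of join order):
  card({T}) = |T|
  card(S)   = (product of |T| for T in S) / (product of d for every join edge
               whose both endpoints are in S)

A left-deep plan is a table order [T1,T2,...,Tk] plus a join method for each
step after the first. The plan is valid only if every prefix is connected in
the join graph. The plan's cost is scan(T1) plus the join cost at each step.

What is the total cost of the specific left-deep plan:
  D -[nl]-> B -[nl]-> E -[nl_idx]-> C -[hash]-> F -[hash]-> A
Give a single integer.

step 1: scan D: cost=120, card=120
step 2: join B via nl
    card(P join B) = 120*80/(8) = 1200
    cost = 120 + 120*80 = 9720
step 3: join E via nl
    card(P join E) = 1200*400/(80) = 6000
    cost = 9720 + 1200*400 = 489720
step 4: join C via nl_idx
    card(P join C) = 6000*300/(2) = 900000
    cost = 489720 + 6000*9 + 900000 = 1443720
step 5: join F via hash
    card(P join F) = 900000*100/(10) = 9000000
    cost = 1443720 + 2*100*7 + 900000 = 2345120
step 6: join A via hash
    card(P join A) = 9000000*20/(5) = 36000000
    cost = 2345120 + 2*20*5 + 9000000 = 11345320

11345320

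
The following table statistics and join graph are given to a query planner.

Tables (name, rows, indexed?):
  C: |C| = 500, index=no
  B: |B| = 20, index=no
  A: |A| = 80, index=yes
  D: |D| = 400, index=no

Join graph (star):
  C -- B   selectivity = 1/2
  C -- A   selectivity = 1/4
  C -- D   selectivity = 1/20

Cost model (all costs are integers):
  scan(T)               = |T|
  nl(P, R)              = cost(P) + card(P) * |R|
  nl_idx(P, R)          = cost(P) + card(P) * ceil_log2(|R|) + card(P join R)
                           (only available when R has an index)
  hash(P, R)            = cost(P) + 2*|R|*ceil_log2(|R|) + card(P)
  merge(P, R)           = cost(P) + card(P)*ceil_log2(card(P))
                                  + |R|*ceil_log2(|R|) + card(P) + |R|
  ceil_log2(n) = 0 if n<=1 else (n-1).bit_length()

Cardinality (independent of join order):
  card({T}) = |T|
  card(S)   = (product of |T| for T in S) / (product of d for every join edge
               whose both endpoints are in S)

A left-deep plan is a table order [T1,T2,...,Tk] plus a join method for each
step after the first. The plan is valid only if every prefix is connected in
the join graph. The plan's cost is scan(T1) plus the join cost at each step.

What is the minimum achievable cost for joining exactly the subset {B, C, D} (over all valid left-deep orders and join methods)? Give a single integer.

13400

Selinger DP over subsets of {B,C,D}:
  {C}: scan cost=500, card=500
  {B}: scan cost=20, card=20
  {D}: scan cost=400, card=400
  {BC}: card=5000; try (B,hash)→1200, (C,merge)→5140, (B,merge)→5620, (C,hash)→9040, (C,nl)→10020, (B,nl)→10500; best=1200 via (B,hash)
  {CD}: card=10000; try (D,hash)→8200, (C,merge)→9400, (D,merge)→9500, (C,hash)→9800, (C,nl)→200400, (D,nl)→200500; best=8200 via (D,hash)
  {BCD}: card=100000; try (D,hash)→13400, (B,hash)→18400, (D,merge)→75200, (B,merge)→158320, (B,nl)→208200, (D,nl)→2001200; best=13400 via (D,hash)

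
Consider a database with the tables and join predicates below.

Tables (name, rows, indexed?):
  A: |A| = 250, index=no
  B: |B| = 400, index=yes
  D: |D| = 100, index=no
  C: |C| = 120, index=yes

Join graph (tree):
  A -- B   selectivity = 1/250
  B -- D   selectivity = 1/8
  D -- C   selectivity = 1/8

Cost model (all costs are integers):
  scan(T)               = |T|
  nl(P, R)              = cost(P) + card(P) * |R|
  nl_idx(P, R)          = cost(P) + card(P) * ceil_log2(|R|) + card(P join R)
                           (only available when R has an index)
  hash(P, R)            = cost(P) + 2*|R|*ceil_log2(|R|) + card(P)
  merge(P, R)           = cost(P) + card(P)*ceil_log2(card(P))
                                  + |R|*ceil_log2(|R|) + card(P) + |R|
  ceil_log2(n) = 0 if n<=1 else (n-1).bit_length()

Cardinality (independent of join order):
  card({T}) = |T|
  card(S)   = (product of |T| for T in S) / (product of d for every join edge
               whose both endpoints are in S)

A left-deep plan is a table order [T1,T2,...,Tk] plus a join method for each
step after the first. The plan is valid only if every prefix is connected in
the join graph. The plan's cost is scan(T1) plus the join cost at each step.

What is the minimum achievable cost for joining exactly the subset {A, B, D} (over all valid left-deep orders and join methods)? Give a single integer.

Selinger DP over subsets of {A,B,D}:
  {A}: scan cost=250, card=250
  {B}: scan cost=400, card=400
  {D}: scan cost=100, card=100
  {AB}: card=400; try (B,nl_idx)→2900, (A,hash)→4800, (B,merge)→6500, (A,merge)→6650, (B,hash)→7700, (B,nl)→100250 …(+1); best=2900 via (B,nl_idx)
  {BD}: card=5000; try (D,hash)→2200, (B,merge)→4900, (D,merge)→5200, (B,nl_idx)→6000, (B,hash)→7400, (B,nl)→40100 …(+1); best=2200 via (D,hash)
  {ABD}: card=5000; try (D,hash)→4700, (D,merge)→7700, (A,hash)→11200, (D,nl)→42900, (A,merge)→74450, (A,nl)→1252200; best=4700 via (D,hash)

4700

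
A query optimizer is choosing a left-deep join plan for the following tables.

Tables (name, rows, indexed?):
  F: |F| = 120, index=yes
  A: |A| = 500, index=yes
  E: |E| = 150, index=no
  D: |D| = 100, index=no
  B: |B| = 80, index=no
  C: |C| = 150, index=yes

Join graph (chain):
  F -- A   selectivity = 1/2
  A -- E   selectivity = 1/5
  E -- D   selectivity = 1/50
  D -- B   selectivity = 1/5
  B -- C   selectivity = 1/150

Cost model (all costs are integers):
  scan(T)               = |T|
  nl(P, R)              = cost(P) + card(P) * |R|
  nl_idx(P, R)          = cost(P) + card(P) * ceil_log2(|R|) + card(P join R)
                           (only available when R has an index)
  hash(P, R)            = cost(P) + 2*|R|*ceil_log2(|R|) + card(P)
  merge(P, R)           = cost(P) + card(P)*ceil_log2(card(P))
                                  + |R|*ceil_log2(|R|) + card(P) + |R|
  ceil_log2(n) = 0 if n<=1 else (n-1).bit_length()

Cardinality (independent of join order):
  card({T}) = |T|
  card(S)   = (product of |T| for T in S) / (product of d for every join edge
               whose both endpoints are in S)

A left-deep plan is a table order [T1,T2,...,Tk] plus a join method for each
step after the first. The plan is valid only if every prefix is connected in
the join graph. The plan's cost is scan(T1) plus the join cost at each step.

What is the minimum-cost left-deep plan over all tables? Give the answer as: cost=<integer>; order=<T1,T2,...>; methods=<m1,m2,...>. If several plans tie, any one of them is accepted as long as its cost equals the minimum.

Selinger DP (subsets sized 1..n):
  {F}: scan cost=120, card=120
  {A}: scan cost=500, card=500
  {E}: scan cost=150, card=150
  {D}: scan cost=100, card=100
  {B}: scan cost=80, card=80
  {C}: scan cost=150, card=150
  {AF}: card=30000; try (F,hash)→2680, (A,merge)→6080, (F,merge)→6460, (A,hash)→9240, (A,nl_idx)→31200, (F,nl_idx)→34000 …(+2); best=2680 via (F,hash)
  {AE}: card=15000; try (E,hash)→3400, (A,merge)→6500, (E,merge)→6850, (A,hash)→9300, (A,nl_idx)→16500, (A,nl)→75150 …(+1); best=3400 via (E,hash)
  {DE}: card=300; try (D,hash)→1700, (E,merge)→2250, (D,merge)→2300, (E,hash)→2600, (E,nl)→15100, (D,nl)→15150; best=1700 via (D,hash)
  {BD}: card=1600; try (B,hash)→1320, (D,merge)→1520, (B,merge)→1540, (D,hash)→1560, (D,nl)→8080, (B,nl)→8100; best=1320 via (B,hash)
  {BC}: card=80; try (C,nl_idx)→800, (B,hash)→1420, (C,merge)→2070, (B,merge)→2140, (C,hash)→2560, (C,nl)→12080 …(+1); best=800 via (C,nl_idx)
  {AEF}: card=900000; try (F,hash)→20080, (E,hash)→35080, (F,merge)→229360, (E,merge)→484030, (F,nl_idx)→1008400, (F,nl)→1803400 …(+1); best=20080 via (F,hash)
  {ADE}: card=30000; try (A,merge)→9700, (A,hash)→11000, (D,hash)→19800, (A,nl_idx)→34400, (A,nl)→151700, (D,merge)→229200 …(+1); best=9700 via (A,merge)
  {BDE}: card=4800; try (B,hash)→3120, (E,hash)→5320, (B,merge)→5340, (E,merge)→21870, (B,nl)→25700, (E,nl)→241320; best=3120 via (B,hash)
  {BCD}: card=1600; try (D,merge)→2240, (D,hash)→2280, (C,hash)→5320, (D,nl)→8800, (C,nl_idx)→15720, (C,merge)→21870 …(+1); best=2240 via (D,merge)
  {ADEF}: card=1800000; try (F,hash)→41380, (F,merge)→490660, (D,hash)→921480, (F,nl_idx)→2019700, (F,nl)→3609700, (D,merge)→18920880 …(+1); best=41380 via (F,hash)
  {ABDE}: card=480000; try (A,hash)→16920, (B,hash)→40820, (A,merge)→75320, (B,merge)→490340, (A,nl_idx)→526320, (A,nl)→2403120 …(+1); best=16920 via (A,hash)
  {BCDE}: card=4800; try (E,hash)→6240, (C,hash)→10320, (E,merge)→22790, (C,nl_idx)→46320, (C,merge)→71670, (E,nl)→242240 …(+1); best=6240 via (E,hash)
  {ABDEF}: card=28800000; try (F,hash)→498600, (B,hash)→1842500, (F,merge)→9617880, (F,nl_idx)→32176920, (B,merge)→39642020, (F,nl)→57616920 …(+1); best=498600 via (F,hash)
  {ABCDE}: card=480000; try (A,hash)→20040, (A,merge)→78440, (C,hash)→499320, (A,nl_idx)→529440, (A,nl)→2406240, (C,nl_idx)→4336920 …(+2); best=20040 via (A,hash)
  {ABCDEF}: card=28800000; try (F,hash)→501720, (F,merge)→9621000, (C,hash)→29301000, (F,nl_idx)→32180040, (F,nl)→57620040, (C,nl_idx)→259698600 …(+2); best=501720 via (F,hash)

cost=501720; order=B,C,D,E,A,F; methods=nl_idx,merge,hash,hash,hash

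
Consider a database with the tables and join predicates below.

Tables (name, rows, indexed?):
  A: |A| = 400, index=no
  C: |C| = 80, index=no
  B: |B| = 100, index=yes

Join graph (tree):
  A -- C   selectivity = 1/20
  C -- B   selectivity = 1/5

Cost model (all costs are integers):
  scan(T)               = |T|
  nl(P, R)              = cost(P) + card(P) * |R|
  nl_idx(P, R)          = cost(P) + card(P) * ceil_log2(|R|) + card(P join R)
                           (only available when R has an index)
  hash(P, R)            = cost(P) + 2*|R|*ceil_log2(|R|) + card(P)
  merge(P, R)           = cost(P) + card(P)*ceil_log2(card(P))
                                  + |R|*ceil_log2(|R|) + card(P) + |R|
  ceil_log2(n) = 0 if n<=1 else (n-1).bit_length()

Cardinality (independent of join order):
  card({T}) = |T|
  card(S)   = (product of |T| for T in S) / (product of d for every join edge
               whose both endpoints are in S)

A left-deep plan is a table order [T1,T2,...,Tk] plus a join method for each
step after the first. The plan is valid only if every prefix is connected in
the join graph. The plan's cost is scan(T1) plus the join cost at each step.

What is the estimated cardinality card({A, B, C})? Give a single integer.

32000

Tables in S: A(400), B(100), C(80)
Edges inside S: A-C(d=20), C-B(d=5)
numerator = 400 * 100 * 80 = 3200000
denominator = 20 * 5 = 100
card(S) = 3200000 / 100 = 32000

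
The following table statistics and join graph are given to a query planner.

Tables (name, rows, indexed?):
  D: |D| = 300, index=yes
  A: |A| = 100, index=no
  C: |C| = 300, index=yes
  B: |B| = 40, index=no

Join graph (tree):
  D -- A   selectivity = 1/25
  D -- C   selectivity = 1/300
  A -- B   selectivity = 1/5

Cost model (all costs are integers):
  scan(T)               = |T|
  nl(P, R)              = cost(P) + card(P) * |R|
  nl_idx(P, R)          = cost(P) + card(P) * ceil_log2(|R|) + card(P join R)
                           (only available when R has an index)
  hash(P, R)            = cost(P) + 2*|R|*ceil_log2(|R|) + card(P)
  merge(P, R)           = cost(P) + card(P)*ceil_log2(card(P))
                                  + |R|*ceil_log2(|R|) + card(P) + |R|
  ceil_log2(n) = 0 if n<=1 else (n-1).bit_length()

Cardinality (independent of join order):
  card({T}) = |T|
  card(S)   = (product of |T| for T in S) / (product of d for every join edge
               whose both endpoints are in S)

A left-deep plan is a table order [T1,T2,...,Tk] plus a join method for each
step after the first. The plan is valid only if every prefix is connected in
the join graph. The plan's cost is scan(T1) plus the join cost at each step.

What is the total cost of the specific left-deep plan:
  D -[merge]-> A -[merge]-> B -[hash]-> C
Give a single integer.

step 1: scan D: cost=300, card=300
step 2: join A via merge
    card(P join A) = 300*100/(25) = 1200
    cost = 300 + 300*9 + 100*7 + 300 + 100 = 4100
step 3: join B via merge
    card(P join B) = 1200*40/(5) = 9600
    cost = 4100 + 1200*11 + 40*6 + 1200 + 40 = 18780
step 4: join C via hash
    card(P join C) = 9600*300/(300) = 9600
    cost = 18780 + 2*300*9 + 9600 = 33780

33780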